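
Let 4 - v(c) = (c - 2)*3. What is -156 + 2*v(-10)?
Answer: -76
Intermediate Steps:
v(c) = 10 - 3*c (v(c) = 4 - (c - 2)*3 = 4 - (-2 + c)*3 = 4 - (-6 + 3*c) = 4 + (6 - 3*c) = 10 - 3*c)
-156 + 2*v(-10) = -156 + 2*(10 - 3*(-10)) = -156 + 2*(10 + 30) = -156 + 2*40 = -156 + 80 = -76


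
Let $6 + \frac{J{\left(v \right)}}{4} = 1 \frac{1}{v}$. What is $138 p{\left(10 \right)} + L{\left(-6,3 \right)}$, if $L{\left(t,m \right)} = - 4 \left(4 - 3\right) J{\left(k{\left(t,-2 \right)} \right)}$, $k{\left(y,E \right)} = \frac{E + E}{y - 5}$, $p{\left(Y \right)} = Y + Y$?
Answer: $2812$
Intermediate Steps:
$p{\left(Y \right)} = 2 Y$
$k{\left(y,E \right)} = \frac{2 E}{-5 + y}$
$J{\left(v \right)} = -24 + \frac{4}{v}$ ($J{\left(v \right)} = -24 + 4 \cdot 1 \frac{1}{v} = -24 + \frac{4}{v}$)
$L{\left(t,m \right)} = 76 + 4 t$ ($L{\left(t,m \right)} = - 4 \left(4 - 3\right) \left(-24 + \frac{4}{2 \left(-2\right) \frac{1}{-5 + t}}\right) = - 4 \cdot 1 \left(-24 + \frac{4}{\left(-4\right) \frac{1}{-5 + t}}\right) = - 4 \cdot 1 \left(-24 + 4 \left(\frac{5}{4} - \frac{t}{4}\right)\right) = - 4 \cdot 1 \left(-24 - \left(-5 + t\right)\right) = - 4 \cdot 1 \left(-19 - t\right) = - 4 \left(-19 - t\right) = 76 + 4 t$)
$138 p{\left(10 \right)} + L{\left(-6,3 \right)} = 138 \cdot 2 \cdot 10 + \left(76 + 4 \left(-6\right)\right) = 138 \cdot 20 + \left(76 - 24\right) = 2760 + 52 = 2812$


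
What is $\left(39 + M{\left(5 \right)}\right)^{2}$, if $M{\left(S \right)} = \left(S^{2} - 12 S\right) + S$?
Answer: $81$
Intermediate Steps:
$M{\left(S \right)} = S^{2} - 11 S$
$\left(39 + M{\left(5 \right)}\right)^{2} = \left(39 + 5 \left(-11 + 5\right)\right)^{2} = \left(39 + 5 \left(-6\right)\right)^{2} = \left(39 - 30\right)^{2} = 9^{2} = 81$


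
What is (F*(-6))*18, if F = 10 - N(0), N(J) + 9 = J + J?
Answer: -2052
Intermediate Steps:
N(J) = -9 + 2*J (N(J) = -9 + (J + J) = -9 + 2*J)
F = 19 (F = 10 - (-9 + 2*0) = 10 - (-9 + 0) = 10 - 1*(-9) = 10 + 9 = 19)
(F*(-6))*18 = (19*(-6))*18 = -114*18 = -2052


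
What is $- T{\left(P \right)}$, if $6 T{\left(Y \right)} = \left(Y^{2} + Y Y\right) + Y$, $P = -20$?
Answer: $-130$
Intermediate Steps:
$T{\left(Y \right)} = \frac{Y^{2}}{3} + \frac{Y}{6}$ ($T{\left(Y \right)} = \frac{\left(Y^{2} + Y Y\right) + Y}{6} = \frac{\left(Y^{2} + Y^{2}\right) + Y}{6} = \frac{2 Y^{2} + Y}{6} = \frac{Y + 2 Y^{2}}{6} = \frac{Y^{2}}{3} + \frac{Y}{6}$)
$- T{\left(P \right)} = - \frac{\left(-20\right) \left(1 + 2 \left(-20\right)\right)}{6} = - \frac{\left(-20\right) \left(1 - 40\right)}{6} = - \frac{\left(-20\right) \left(-39\right)}{6} = \left(-1\right) 130 = -130$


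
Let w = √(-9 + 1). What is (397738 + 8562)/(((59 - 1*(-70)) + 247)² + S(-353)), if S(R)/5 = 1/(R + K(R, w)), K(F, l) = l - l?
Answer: 143423900/49905723 ≈ 2.8739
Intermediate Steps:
w = 2*I*√2 (w = √(-8) = 2*I*√2 ≈ 2.8284*I)
K(F, l) = 0
S(R) = 5/R (S(R) = 5/(R + 0) = 5/R)
(397738 + 8562)/(((59 - 1*(-70)) + 247)² + S(-353)) = (397738 + 8562)/(((59 - 1*(-70)) + 247)² + 5/(-353)) = 406300/(((59 + 70) + 247)² + 5*(-1/353)) = 406300/((129 + 247)² - 5/353) = 406300/(376² - 5/353) = 406300/(141376 - 5/353) = 406300/(49905723/353) = 406300*(353/49905723) = 143423900/49905723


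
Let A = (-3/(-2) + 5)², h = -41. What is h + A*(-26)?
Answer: -2279/2 ≈ -1139.5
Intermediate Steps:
A = 169/4 (A = (-3*(-½) + 5)² = (3/2 + 5)² = (13/2)² = 169/4 ≈ 42.250)
h + A*(-26) = -41 + (169/4)*(-26) = -41 - 2197/2 = -2279/2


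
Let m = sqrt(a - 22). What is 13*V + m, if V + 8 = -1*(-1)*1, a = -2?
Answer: -91 + 2*I*sqrt(6) ≈ -91.0 + 4.899*I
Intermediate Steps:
V = -7 (V = -8 - 1*(-1)*1 = -8 + 1*1 = -8 + 1 = -7)
m = 2*I*sqrt(6) (m = sqrt(-2 - 22) = sqrt(-24) = 2*I*sqrt(6) ≈ 4.899*I)
13*V + m = 13*(-7) + 2*I*sqrt(6) = -91 + 2*I*sqrt(6)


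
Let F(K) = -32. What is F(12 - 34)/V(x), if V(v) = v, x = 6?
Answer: -16/3 ≈ -5.3333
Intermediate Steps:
F(12 - 34)/V(x) = -32/6 = -32*1/6 = -16/3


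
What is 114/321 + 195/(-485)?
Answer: -487/10379 ≈ -0.046922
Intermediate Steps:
114/321 + 195/(-485) = 114*(1/321) + 195*(-1/485) = 38/107 - 39/97 = -487/10379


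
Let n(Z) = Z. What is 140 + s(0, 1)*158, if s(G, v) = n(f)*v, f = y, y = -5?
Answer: -650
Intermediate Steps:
f = -5
s(G, v) = -5*v
140 + s(0, 1)*158 = 140 - 5*1*158 = 140 - 5*158 = 140 - 790 = -650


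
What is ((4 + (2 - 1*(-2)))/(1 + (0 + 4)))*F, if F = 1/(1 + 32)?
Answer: 8/165 ≈ 0.048485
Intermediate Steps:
F = 1/33 ≈ 0.030303
((4 + (2 - 1*(-2)))/(1 + (0 + 4)))*F = ((4 + (2 - 1*(-2)))/(1 + (0 + 4)))*(1/33) = ((4 + (2 + 2))/(1 + 4))*(1/33) = ((4 + 4)/5)*(1/33) = (8*(1/5))*(1/33) = (8/5)*(1/33) = 8/165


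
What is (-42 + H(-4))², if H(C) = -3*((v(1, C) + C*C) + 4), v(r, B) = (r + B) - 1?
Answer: 8100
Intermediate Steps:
v(r, B) = -1 + B + r (v(r, B) = (B + r) - 1 = -1 + B + r)
H(C) = -12 - 3*C - 3*C² (H(C) = -3*(((-1 + C + 1) + C*C) + 4) = -3*((C + C²) + 4) = -3*(4 + C + C²) = -12 - 3*C - 3*C²)
(-42 + H(-4))² = (-42 + (-12 - 3*(-4) - 3*(-4)²))² = (-42 + (-12 + 12 - 3*16))² = (-42 + (-12 + 12 - 48))² = (-42 - 48)² = (-90)² = 8100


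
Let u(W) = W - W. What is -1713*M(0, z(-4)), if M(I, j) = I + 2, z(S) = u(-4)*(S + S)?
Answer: -3426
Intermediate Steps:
u(W) = 0
z(S) = 0 (z(S) = 0*(S + S) = 0*(2*S) = 0)
M(I, j) = 2 + I
-1713*M(0, z(-4)) = -1713*(2 + 0) = -1713*2 = -3426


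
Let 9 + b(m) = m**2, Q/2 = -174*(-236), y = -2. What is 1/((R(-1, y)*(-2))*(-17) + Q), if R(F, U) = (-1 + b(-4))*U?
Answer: 1/81720 ≈ 1.2237e-5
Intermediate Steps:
Q = 82128 (Q = 2*(-174*(-236)) = 2*41064 = 82128)
b(m) = -9 + m**2
R(F, U) = 6*U (R(F, U) = (-1 + (-9 + (-4)**2))*U = (-1 + (-9 + 16))*U = (-1 + 7)*U = 6*U)
1/((R(-1, y)*(-2))*(-17) + Q) = 1/(((6*(-2))*(-2))*(-17) + 82128) = 1/(-12*(-2)*(-17) + 82128) = 1/(24*(-17) + 82128) = 1/(-408 + 82128) = 1/81720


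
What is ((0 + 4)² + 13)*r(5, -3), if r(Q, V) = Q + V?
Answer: 58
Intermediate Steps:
((0 + 4)² + 13)*r(5, -3) = ((0 + 4)² + 13)*(5 - 3) = (4² + 13)*2 = (16 + 13)*2 = 29*2 = 58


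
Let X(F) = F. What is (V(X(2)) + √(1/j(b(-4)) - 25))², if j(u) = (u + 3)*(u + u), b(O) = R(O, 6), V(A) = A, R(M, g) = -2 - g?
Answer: (40 + I*√9995)²/400 ≈ -20.987 + 19.995*I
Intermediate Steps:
b(O) = -8 (b(O) = -2 - 1*6 = -2 - 6 = -8)
j(u) = 2*u*(3 + u) (j(u) = (3 + u)*(2*u) = 2*u*(3 + u))
(V(X(2)) + √(1/j(b(-4)) - 25))² = (2 + √(1/(2*(-8)*(3 - 8)) - 25))² = (2 + √(1/(2*(-8)*(-5)) - 25))² = (2 + √(1/80 - 25))² = (2 + √(-1999/80))² = (2 + I*√9995/20)²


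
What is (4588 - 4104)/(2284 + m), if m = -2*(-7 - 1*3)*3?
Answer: 121/586 ≈ 0.20648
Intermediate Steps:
m = 60 (m = -2*(-7 - 3)*3 = -2*(-10)*3 = 20*3 = 60)
(4588 - 4104)/(2284 + m) = (4588 - 4104)/(2284 + 60) = 484/2344 = 484*(1/2344) = 121/586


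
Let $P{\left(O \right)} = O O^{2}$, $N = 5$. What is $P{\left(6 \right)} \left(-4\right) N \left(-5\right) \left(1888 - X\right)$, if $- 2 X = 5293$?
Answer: $97945200$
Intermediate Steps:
$P{\left(O \right)} = O^{3}$
$X = - \frac{5293}{2}$ ($X = \left(- \frac{1}{2}\right) 5293 = - \frac{5293}{2} \approx -2646.5$)
$P{\left(6 \right)} \left(-4\right) N \left(-5\right) \left(1888 - X\right) = 6^{3} \left(-4\right) 5 \left(-5\right) \left(1888 - - \frac{5293}{2}\right) = 216 \left(-4\right) 5 \left(-5\right) \left(1888 + \frac{5293}{2}\right) = \left(-864\right) 5 \left(-5\right) \frac{9069}{2} = \left(-4320\right) \left(-5\right) \frac{9069}{2} = 21600 \cdot \frac{9069}{2} = 97945200$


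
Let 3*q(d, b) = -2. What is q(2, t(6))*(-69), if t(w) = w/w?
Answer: 46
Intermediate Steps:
t(w) = 1
q(d, b) = -⅔ (q(d, b) = (⅓)*(-2) = -⅔)
q(2, t(6))*(-69) = -⅔*(-69) = 46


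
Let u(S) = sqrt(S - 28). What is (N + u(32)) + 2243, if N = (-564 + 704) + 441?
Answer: 2826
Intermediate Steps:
N = 581 (N = 140 + 441 = 581)
u(S) = sqrt(-28 + S)
(N + u(32)) + 2243 = (581 + sqrt(-28 + 32)) + 2243 = (581 + sqrt(4)) + 2243 = (581 + 2) + 2243 = 583 + 2243 = 2826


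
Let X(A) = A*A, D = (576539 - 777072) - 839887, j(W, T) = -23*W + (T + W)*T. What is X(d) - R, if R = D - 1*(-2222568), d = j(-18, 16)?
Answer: -1036224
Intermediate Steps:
j(W, T) = -23*W + T*(T + W)
D = -1040420 (D = -200533 - 839887 = -1040420)
d = 382 (d = 16**2 - 23*(-18) + 16*(-18) = 256 + 414 - 288 = 382)
X(A) = A**2
R = 1182148 (R = -1040420 - 1*(-2222568) = -1040420 + 2222568 = 1182148)
X(d) - R = 382**2 - 1*1182148 = 145924 - 1182148 = -1036224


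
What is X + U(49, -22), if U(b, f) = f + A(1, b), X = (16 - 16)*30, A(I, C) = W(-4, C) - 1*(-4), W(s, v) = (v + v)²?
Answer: 9586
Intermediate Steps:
W(s, v) = 4*v² (W(s, v) = (2*v)² = 4*v²)
A(I, C) = 4 + 4*C² (A(I, C) = 4*C² - 1*(-4) = 4*C² + 4 = 4 + 4*C²)
X = 0 (X = 0*30 = 0)
U(b, f) = 4 + f + 4*b² (U(b, f) = f + (4 + 4*b²) = 4 + f + 4*b²)
X + U(49, -22) = 0 + (4 - 22 + 4*49²) = 0 + (4 - 22 + 4*2401) = 0 + (4 - 22 + 9604) = 0 + 9586 = 9586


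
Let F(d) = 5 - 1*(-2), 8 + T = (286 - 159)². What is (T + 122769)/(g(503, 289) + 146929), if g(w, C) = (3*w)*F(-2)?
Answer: 69445/78746 ≈ 0.88189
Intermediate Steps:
T = 16121 (T = -8 + (286 - 159)² = -8 + 127² = -8 + 16129 = 16121)
F(d) = 7 (F(d) = 5 + 2 = 7)
g(w, C) = 21*w (g(w, C) = (3*w)*7 = 21*w)
(T + 122769)/(g(503, 289) + 146929) = (16121 + 122769)/(21*503 + 146929) = 138890/(10563 + 146929) = 138890/157492 = 138890*(1/157492) = 69445/78746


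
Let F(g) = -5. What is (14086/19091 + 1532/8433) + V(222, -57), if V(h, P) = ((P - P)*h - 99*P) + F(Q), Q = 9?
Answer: 907834478764/160994403 ≈ 5638.9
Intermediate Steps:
V(h, P) = -5 - 99*P (V(h, P) = ((P - P)*h - 99*P) - 5 = (0*h - 99*P) - 5 = (0 - 99*P) - 5 = -99*P - 5 = -5 - 99*P)
(14086/19091 + 1532/8433) + V(222, -57) = (14086/19091 + 1532/8433) + (-5 - 99*(-57)) = (14086*(1/19091) + 1532*(1/8433)) + (-5 + 5643) = (14086/19091 + 1532/8433) + 5638 = 148034650/160994403 + 5638 = 907834478764/160994403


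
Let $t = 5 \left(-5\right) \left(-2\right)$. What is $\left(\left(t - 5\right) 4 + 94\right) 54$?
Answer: $14796$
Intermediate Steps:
$t = 50$ ($t = \left(-25\right) \left(-2\right) = 50$)
$\left(\left(t - 5\right) 4 + 94\right) 54 = \left(\left(50 - 5\right) 4 + 94\right) 54 = \left(45 \cdot 4 + 94\right) 54 = \left(180 + 94\right) 54 = 274 \cdot 54 = 14796$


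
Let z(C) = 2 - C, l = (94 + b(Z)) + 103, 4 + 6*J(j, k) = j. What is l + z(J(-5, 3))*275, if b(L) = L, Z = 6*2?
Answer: 2343/2 ≈ 1171.5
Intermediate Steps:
J(j, k) = -⅔ + j/6
Z = 12
l = 209 (l = (94 + 12) + 103 = 106 + 103 = 209)
l + z(J(-5, 3))*275 = 209 + (2 - (-⅔ + (⅙)*(-5)))*275 = 209 + (2 - (-⅔ - ⅚))*275 = 209 + (2 - 1*(-3/2))*275 = 209 + (2 + 3/2)*275 = 209 + (7/2)*275 = 209 + 1925/2 = 2343/2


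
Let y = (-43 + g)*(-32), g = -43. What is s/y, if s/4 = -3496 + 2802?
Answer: -347/344 ≈ -1.0087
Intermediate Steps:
s = -2776 (s = 4*(-3496 + 2802) = 4*(-694) = -2776)
y = 2752 (y = (-43 - 43)*(-32) = -86*(-32) = 2752)
s/y = -2776/2752 = -2776*1/2752 = -347/344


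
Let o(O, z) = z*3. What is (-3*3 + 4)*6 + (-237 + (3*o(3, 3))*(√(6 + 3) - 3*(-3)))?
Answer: 57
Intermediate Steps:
o(O, z) = 3*z
(-3*3 + 4)*6 + (-237 + (3*o(3, 3))*(√(6 + 3) - 3*(-3))) = (-3*3 + 4)*6 + (-237 + (3*(3*3))*(√(6 + 3) - 3*(-3))) = (-9 + 4)*6 + (-237 + (3*9)*(√9 + 9)) = -5*6 + (-237 + 27*(3 + 9)) = -30 + (-237 + 27*12) = -30 + (-237 + 324) = -30 + 87 = 57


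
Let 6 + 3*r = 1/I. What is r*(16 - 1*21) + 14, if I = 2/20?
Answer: 22/3 ≈ 7.3333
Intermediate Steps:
I = 1/10 (I = 2*(1/20) = 1/10 ≈ 0.10000)
r = 4/3 (r = -2 + 1/(3*(1/10)) = -2 + (1/3)*10 = -2 + 10/3 = 4/3 ≈ 1.3333)
r*(16 - 1*21) + 14 = 4*(16 - 1*21)/3 + 14 = 4*(16 - 21)/3 + 14 = (4/3)*(-5) + 14 = -20/3 + 14 = 22/3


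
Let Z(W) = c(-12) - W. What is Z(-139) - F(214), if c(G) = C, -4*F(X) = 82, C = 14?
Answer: 347/2 ≈ 173.50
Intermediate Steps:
F(X) = -41/2 (F(X) = -1/4*82 = -41/2)
c(G) = 14
Z(W) = 14 - W
Z(-139) - F(214) = (14 - 1*(-139)) - 1*(-41/2) = (14 + 139) + 41/2 = 153 + 41/2 = 347/2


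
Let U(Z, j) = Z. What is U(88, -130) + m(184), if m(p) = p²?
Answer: 33944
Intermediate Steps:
U(88, -130) + m(184) = 88 + 184² = 88 + 33856 = 33944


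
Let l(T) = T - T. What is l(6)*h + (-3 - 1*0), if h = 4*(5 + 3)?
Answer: -3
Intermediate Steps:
l(T) = 0
h = 32 (h = 4*8 = 32)
l(6)*h + (-3 - 1*0) = 0*32 + (-3 - 1*0) = 0 + (-3 + 0) = 0 - 3 = -3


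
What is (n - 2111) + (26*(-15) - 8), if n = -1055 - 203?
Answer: -3767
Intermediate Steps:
n = -1258
(n - 2111) + (26*(-15) - 8) = (-1258 - 2111) + (26*(-15) - 8) = -3369 + (-390 - 8) = -3369 - 398 = -3767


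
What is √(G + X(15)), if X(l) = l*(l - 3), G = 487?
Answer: √667 ≈ 25.826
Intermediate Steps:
X(l) = l*(-3 + l)
√(G + X(15)) = √(487 + 15*(-3 + 15)) = √(487 + 15*12) = √(487 + 180) = √667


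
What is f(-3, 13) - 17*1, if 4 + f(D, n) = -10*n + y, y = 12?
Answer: -139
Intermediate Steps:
f(D, n) = 8 - 10*n (f(D, n) = -4 + (-10*n + 12) = -4 + (12 - 10*n) = 8 - 10*n)
f(-3, 13) - 17*1 = (8 - 10*13) - 17*1 = (8 - 130) - 17 = -122 - 17 = -139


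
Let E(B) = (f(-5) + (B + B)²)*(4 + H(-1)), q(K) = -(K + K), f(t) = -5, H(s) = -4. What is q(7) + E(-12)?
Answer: -14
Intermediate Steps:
q(K) = -2*K
E(B) = 0 (E(B) = (-5 + (B + B)²)*(4 - 4) = (-5 + (2*B)²)*0 = (-5 + 4*B²)*0 = 0)
q(7) + E(-12) = -2*7 + 0 = -14 + 0 = -14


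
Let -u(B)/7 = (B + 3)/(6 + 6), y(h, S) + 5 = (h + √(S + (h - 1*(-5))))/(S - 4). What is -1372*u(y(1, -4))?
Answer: -40817/24 - 2401*√2/24 ≈ -1842.2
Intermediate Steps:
y(h, S) = -5 + (h + √(5 + S + h))/(-4 + S) (y(h, S) = -5 + (h + √(S + (h - 1*(-5))))/(S - 4) = -5 + (h + √(S + (h + 5)))/(-4 + S) = -5 + (h + √(S + (5 + h)))/(-4 + S) = -5 + (h + √(5 + S + h))/(-4 + S))
u(B) = -7/4 - 7*B/12 (u(B) = -7*(B + 3)/(6 + 6) = -7*(3 + B)/12 = -7*(¼ + B/12) = -7/4 - 7*B/12)
-1372*u(y(1, -4)) = -1372*(-7/4 - 7*(20 + 1 + √(5 - 4 + 1) - 5*(-4))/(12*(-4 - 4))) = -1372*(-7/4 - 7*(20 + 1 + √2 + 20)/(12*(-8))) = -1372*(-7/4 - (-7)*(41 + √2)/96) = -1372*(-7/4 - 7*(-41/8 - √2/8)/12) = -1372*(-7/4 + (287/96 + 7*√2/96)) = -1372*(119/96 + 7*√2/96) = -40817/24 - 2401*√2/24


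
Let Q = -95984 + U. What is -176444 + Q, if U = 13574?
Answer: -258854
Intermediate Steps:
Q = -82410 (Q = -95984 + 13574 = -82410)
-176444 + Q = -176444 - 82410 = -258854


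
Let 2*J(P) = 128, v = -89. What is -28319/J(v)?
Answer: -28319/64 ≈ -442.48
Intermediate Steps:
J(P) = 64 (J(P) = (1/2)*128 = 64)
-28319/J(v) = -28319/64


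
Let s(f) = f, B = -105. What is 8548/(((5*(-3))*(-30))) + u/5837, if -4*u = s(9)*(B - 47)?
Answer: 25024288/1313325 ≈ 19.054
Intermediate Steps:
u = 342 (u = -9*(-105 - 47)/4 = -9*(-152)/4 = -1/4*(-1368) = 342)
8548/(((5*(-3))*(-30))) + u/5837 = 8548/(((5*(-3))*(-30))) + 342/5837 = 8548/((-15*(-30))) + 342*(1/5837) = 8548/450 + 342/5837 = 8548*(1/450) + 342/5837 = 4274/225 + 342/5837 = 25024288/1313325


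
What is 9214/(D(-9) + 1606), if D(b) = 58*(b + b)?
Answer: 4607/281 ≈ 16.395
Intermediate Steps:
D(b) = 116*b (D(b) = 58*(2*b) = 116*b)
9214/(D(-9) + 1606) = 9214/(116*(-9) + 1606) = 9214/(-1044 + 1606) = 9214/562 = 9214*(1/562) = 4607/281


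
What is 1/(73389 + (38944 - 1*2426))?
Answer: 1/109907 ≈ 9.0986e-6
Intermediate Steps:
1/(73389 + (38944 - 1*2426)) = 1/(73389 + (38944 - 2426)) = 1/(73389 + 36518) = 1/109907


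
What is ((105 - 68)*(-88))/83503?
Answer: -3256/83503 ≈ -0.038993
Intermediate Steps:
((105 - 68)*(-88))/83503 = (37*(-88))*(1/83503) = -3256*1/83503 = -3256/83503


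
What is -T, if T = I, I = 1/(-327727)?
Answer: 1/327727 ≈ 3.0513e-6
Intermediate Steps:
I = -1/327727 ≈ -3.0513e-6
T = -1/327727 ≈ -3.0513e-6
-T = -1*(-1/327727) = 1/327727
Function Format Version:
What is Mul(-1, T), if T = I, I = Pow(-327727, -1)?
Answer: Rational(1, 327727) ≈ 3.0513e-6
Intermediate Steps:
I = Rational(-1, 327727) ≈ -3.0513e-6
T = Rational(-1, 327727) ≈ -3.0513e-6
Mul(-1, T) = Mul(-1, Rational(-1, 327727)) = Rational(1, 327727)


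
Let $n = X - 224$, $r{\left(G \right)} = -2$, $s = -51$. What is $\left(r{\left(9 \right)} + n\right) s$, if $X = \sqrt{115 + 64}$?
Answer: $11526 - 51 \sqrt{179} \approx 10844.0$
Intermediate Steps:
$X = \sqrt{179} \approx 13.379$
$n = -224 + \sqrt{179}$ ($n = \sqrt{179} - 224 = -224 + \sqrt{179} \approx -210.62$)
$\left(r{\left(9 \right)} + n\right) s = \left(-2 - \left(224 - \sqrt{179}\right)\right) \left(-51\right) = \left(-226 + \sqrt{179}\right) \left(-51\right) = 11526 - 51 \sqrt{179}$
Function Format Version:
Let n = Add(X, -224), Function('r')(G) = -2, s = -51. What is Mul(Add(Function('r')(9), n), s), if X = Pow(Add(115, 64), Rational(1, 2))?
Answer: Add(11526, Mul(-51, Pow(179, Rational(1, 2)))) ≈ 10844.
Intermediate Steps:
X = Pow(179, Rational(1, 2)) ≈ 13.379
n = Add(-224, Pow(179, Rational(1, 2))) (n = Add(Pow(179, Rational(1, 2)), -224) = Add(-224, Pow(179, Rational(1, 2))) ≈ -210.62)
Mul(Add(Function('r')(9), n), s) = Mul(Add(-2, Add(-224, Pow(179, Rational(1, 2)))), -51) = Mul(Add(-226, Pow(179, Rational(1, 2))), -51) = Add(11526, Mul(-51, Pow(179, Rational(1, 2))))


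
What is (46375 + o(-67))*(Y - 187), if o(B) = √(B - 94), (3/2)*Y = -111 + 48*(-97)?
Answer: -156051875 - 3365*I*√161 ≈ -1.5605e+8 - 42697.0*I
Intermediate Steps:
Y = -3178 (Y = 2*(-111 + 48*(-97))/3 = 2*(-111 - 4656)/3 = (⅔)*(-4767) = -3178)
o(B) = √(-94 + B)
(46375 + o(-67))*(Y - 187) = (46375 + √(-94 - 67))*(-3178 - 187) = (46375 + √(-161))*(-3365) = (46375 + I*√161)*(-3365) = -156051875 - 3365*I*√161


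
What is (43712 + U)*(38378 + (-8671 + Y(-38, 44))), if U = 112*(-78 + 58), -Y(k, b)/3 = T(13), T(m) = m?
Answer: 1230391296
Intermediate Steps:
Y(k, b) = -39 (Y(k, b) = -3*13 = -39)
U = -2240 (U = 112*(-20) = -2240)
(43712 + U)*(38378 + (-8671 + Y(-38, 44))) = (43712 - 2240)*(38378 + (-8671 - 39)) = 41472*(38378 - 8710) = 41472*29668 = 1230391296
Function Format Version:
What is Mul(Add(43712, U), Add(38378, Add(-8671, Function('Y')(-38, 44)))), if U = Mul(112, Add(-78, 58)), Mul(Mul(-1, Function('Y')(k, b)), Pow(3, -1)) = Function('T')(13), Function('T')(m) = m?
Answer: 1230391296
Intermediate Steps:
Function('Y')(k, b) = -39 (Function('Y')(k, b) = Mul(-3, 13) = -39)
U = -2240 (U = Mul(112, -20) = -2240)
Mul(Add(43712, U), Add(38378, Add(-8671, Function('Y')(-38, 44)))) = Mul(Add(43712, -2240), Add(38378, Add(-8671, -39))) = Mul(41472, Add(38378, -8710)) = Mul(41472, 29668) = 1230391296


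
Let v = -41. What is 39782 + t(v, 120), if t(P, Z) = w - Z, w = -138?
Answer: 39524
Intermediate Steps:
t(P, Z) = -138 - Z
39782 + t(v, 120) = 39782 + (-138 - 1*120) = 39782 + (-138 - 120) = 39782 - 258 = 39524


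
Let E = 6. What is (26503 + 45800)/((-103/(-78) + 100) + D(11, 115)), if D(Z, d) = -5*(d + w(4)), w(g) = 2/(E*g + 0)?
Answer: -3759756/24653 ≈ -152.51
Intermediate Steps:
w(g) = 1/(3*g) (w(g) = 2/(6*g + 0) = 2/((6*g)) = 2*(1/(6*g)) = 1/(3*g))
D(Z, d) = -5/12 - 5*d (D(Z, d) = -5*(d + (1/3)/4) = -5*(d + (1/3)*(1/4)) = -5*(d + 1/12) = -5*(1/12 + d) = -5/12 - 5*d)
(26503 + 45800)/((-103/(-78) + 100) + D(11, 115)) = (26503 + 45800)/((-103/(-78) + 100) + (-5/12 - 5*115)) = 72303/((-103*(-1/78) + 100) + (-5/12 - 575)) = 72303/((103/78 + 100) - 6905/12) = 72303/(7903/78 - 6905/12) = 72303/(-24653/52) = 72303*(-52/24653) = -3759756/24653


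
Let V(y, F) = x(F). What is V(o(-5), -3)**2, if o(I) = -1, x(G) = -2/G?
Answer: 4/9 ≈ 0.44444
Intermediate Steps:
V(y, F) = -2/F
V(o(-5), -3)**2 = (-2/(-3))**2 = (-2*(-1/3))**2 = (2/3)**2 = 4/9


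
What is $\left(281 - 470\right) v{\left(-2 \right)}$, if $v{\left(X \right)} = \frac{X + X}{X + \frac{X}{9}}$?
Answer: $- \frac{1701}{5} \approx -340.2$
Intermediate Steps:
$v{\left(X \right)} = \frac{9}{5}$ ($v{\left(X \right)} = \frac{2 X}{X + X \frac{1}{9}} = \frac{2 X}{X + \frac{X}{9}} = \frac{2 X}{\frac{10}{9} X} = 2 X \frac{9}{10 X} = \frac{9}{5}$)
$\left(281 - 470\right) v{\left(-2 \right)} = \left(281 - 470\right) \frac{9}{5} = \left(-189\right) \frac{9}{5} = - \frac{1701}{5}$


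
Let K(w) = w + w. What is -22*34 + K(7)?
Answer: -734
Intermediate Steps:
K(w) = 2*w
-22*34 + K(7) = -22*34 + 2*7 = -748 + 14 = -734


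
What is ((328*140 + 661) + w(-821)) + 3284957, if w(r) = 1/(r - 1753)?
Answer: 8575378811/2574 ≈ 3.3315e+6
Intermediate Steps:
w(r) = 1/(-1753 + r)
((328*140 + 661) + w(-821)) + 3284957 = ((328*140 + 661) + 1/(-1753 - 821)) + 3284957 = ((45920 + 661) + 1/(-2574)) + 3284957 = (46581 - 1/2574) + 3284957 = 119899493/2574 + 3284957 = 8575378811/2574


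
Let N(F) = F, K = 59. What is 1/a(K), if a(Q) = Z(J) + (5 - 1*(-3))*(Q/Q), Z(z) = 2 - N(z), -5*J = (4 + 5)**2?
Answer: 5/131 ≈ 0.038168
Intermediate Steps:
J = -81/5 (J = -(4 + 5)**2/5 = -1/5*9**2 = -1/5*81 = -81/5 ≈ -16.200)
Z(z) = 2 - z
a(Q) = 131/5 (a(Q) = (2 - 1*(-81/5)) + (5 - 1*(-3))*(Q/Q) = (2 + 81/5) + (5 + 3)*1 = 91/5 + 8*1 = 91/5 + 8 = 131/5)
1/a(K) = 1/(131/5) = 5/131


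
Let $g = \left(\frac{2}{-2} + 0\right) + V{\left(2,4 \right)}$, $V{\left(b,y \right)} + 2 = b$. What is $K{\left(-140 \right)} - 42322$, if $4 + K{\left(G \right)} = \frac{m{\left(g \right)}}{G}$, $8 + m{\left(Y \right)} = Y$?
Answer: $- \frac{5925631}{140} \approx -42326.0$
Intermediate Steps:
$V{\left(b,y \right)} = -2 + b$
$g = -1$ ($g = \left(\frac{2}{-2} + 0\right) + \left(-2 + 2\right) = \left(2 \left(- \frac{1}{2}\right) + 0\right) + 0 = \left(-1 + 0\right) + 0 = -1 + 0 = -1$)
$m{\left(Y \right)} = -8 + Y$
$K{\left(G \right)} = -4 - \frac{9}{G}$ ($K{\left(G \right)} = -4 + \frac{-8 - 1}{G} = -4 - \frac{9}{G}$)
$K{\left(-140 \right)} - 42322 = \left(-4 - \frac{9}{-140}\right) - 42322 = \left(-4 - - \frac{9}{140}\right) - 42322 = \left(-4 + \frac{9}{140}\right) - 42322 = - \frac{551}{140} - 42322 = - \frac{5925631}{140}$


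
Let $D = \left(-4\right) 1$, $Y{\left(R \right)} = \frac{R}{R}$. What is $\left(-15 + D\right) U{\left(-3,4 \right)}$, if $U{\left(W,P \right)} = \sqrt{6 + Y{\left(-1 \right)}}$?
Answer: $- 19 \sqrt{7} \approx -50.269$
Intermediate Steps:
$Y{\left(R \right)} = 1$
$D = -4$
$U{\left(W,P \right)} = \sqrt{7}$ ($U{\left(W,P \right)} = \sqrt{6 + 1} = \sqrt{7}$)
$\left(-15 + D\right) U{\left(-3,4 \right)} = \left(-15 - 4\right) \sqrt{7} = - 19 \sqrt{7}$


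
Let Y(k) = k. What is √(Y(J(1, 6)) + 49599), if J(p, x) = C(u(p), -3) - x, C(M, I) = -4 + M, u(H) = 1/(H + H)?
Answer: 41*√118/2 ≈ 222.69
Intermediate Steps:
u(H) = 1/(2*H)
J(p, x) = -4 + 1/(2*p) - x (J(p, x) = (-4 + 1/(2*p)) - x = -4 + 1/(2*p) - x)
√(Y(J(1, 6)) + 49599) = √((-4 + (½)/1 - 1*6) + 49599) = √((-4 + (½)*1 - 6) + 49599) = √((-4 + ½ - 6) + 49599) = √(-19/2 + 49599) = √(99179/2) = 41*√118/2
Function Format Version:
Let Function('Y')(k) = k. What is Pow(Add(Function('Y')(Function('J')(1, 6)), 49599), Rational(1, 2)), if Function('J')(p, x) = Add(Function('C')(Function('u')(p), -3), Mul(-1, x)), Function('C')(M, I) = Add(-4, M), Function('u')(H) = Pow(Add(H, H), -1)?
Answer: Mul(Rational(41, 2), Pow(118, Rational(1, 2))) ≈ 222.69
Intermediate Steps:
Function('u')(H) = Mul(Rational(1, 2), Pow(H, -1)) (Function('u')(H) = Pow(Mul(2, H), -1) = Mul(Rational(1, 2), Pow(H, -1)))
Function('J')(p, x) = Add(-4, Mul(Rational(1, 2), Pow(p, -1)), Mul(-1, x)) (Function('J')(p, x) = Add(Add(-4, Mul(Rational(1, 2), Pow(p, -1))), Mul(-1, x)) = Add(-4, Mul(Rational(1, 2), Pow(p, -1)), Mul(-1, x)))
Pow(Add(Function('Y')(Function('J')(1, 6)), 49599), Rational(1, 2)) = Pow(Add(Add(-4, Mul(Rational(1, 2), Pow(1, -1)), Mul(-1, 6)), 49599), Rational(1, 2)) = Pow(Add(Add(-4, Mul(Rational(1, 2), 1), -6), 49599), Rational(1, 2)) = Pow(Add(Add(-4, Rational(1, 2), -6), 49599), Rational(1, 2)) = Pow(Add(Rational(-19, 2), 49599), Rational(1, 2)) = Pow(Rational(99179, 2), Rational(1, 2)) = Mul(Rational(41, 2), Pow(118, Rational(1, 2)))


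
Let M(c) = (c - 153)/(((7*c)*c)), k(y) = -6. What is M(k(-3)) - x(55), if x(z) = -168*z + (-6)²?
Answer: 773083/84 ≈ 9203.4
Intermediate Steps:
M(c) = (-153 + c)/(7*c²) (M(c) = (-153 + c)/((7*c²)) = (-153 + c)*(1/(7*c²)) = (-153 + c)/(7*c²))
x(z) = 36 - 168*z (x(z) = -168*z + 36 = 36 - 168*z)
M(k(-3)) - x(55) = (⅐)*(-153 - 6)/(-6)² - (36 - 168*55) = (⅐)*(1/36)*(-159) - (36 - 9240) = -53/84 - 1*(-9204) = -53/84 + 9204 = 773083/84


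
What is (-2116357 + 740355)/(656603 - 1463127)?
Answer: 688001/403262 ≈ 1.7061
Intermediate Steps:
(-2116357 + 740355)/(656603 - 1463127) = -1376002/(-806524) = -1376002*(-1/806524) = 688001/403262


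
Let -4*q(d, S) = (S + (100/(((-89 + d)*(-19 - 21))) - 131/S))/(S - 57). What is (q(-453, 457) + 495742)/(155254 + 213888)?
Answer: 392935194381003/292589627353600 ≈ 1.3430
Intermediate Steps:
q(d, S) = -(S - 131/S + 100/(3560 - 40*d))/(4*(-57 + S)) (q(d, S) = -(S + (100/(((-89 + d)*(-19 - 21))) - 131/S))/(4*(S - 57)) = -(S + (100/(((-89 + d)*(-40))) - 131/S))/(4*(-57 + S)) = -(S + (100/(3560 - 40*d) - 131/S))/(4*(-57 + S)) = -(S + (-131/S + 100/(3560 - 40*d)))/(4*(-57 + S)) = -(S - 131/S + 100/(3560 - 40*d))/(4*(-57 + S)))
(q(-453, 457) + 495742)/(155254 + 213888) = ((⅛)*(-23318 + 5*457 + 178*457² + 262*(-453) - 2*(-453)*457²)/(457*(5073 - 89*457 - 57*(-453) + 457*(-453))) + 495742)/(155254 + 213888) = ((⅛)*(1/457)*(-23318 + 2285 + 178*208849 - 118686 - 2*(-453)*208849)/(5073 - 40673 + 25821 - 207021) + 495742)/369142 = ((⅛)*(1/457)*(-23318 + 2285 + 37175122 - 118686 + 189217194)/(-216800) + 495742)*(1/369142) = ((⅛)*(1/457)*(-1/216800)*226252597 + 495742)*(1/369142) = (-226252597/792620800 + 495742)*(1/369142) = (392935194381003/792620800)*(1/369142) = 392935194381003/292589627353600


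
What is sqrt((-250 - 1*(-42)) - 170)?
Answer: 3*I*sqrt(42) ≈ 19.442*I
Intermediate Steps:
sqrt((-250 - 1*(-42)) - 170) = sqrt((-250 + 42) - 170) = sqrt(-208 - 170) = sqrt(-378) = 3*I*sqrt(42)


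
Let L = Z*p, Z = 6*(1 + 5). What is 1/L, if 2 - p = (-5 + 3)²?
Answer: -1/72 ≈ -0.013889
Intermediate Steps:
Z = 36 (Z = 6*6 = 36)
p = -2 (p = 2 - (-5 + 3)² = 2 - 1*(-2)² = 2 - 1*4 = 2 - 4 = -2)
L = -72 (L = 36*(-2) = -72)
1/L = 1/(-72) = -1/72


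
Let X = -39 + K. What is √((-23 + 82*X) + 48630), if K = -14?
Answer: √44261 ≈ 210.38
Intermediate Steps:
X = -53 (X = -39 - 14 = -53)
√((-23 + 82*X) + 48630) = √((-23 + 82*(-53)) + 48630) = √((-23 - 4346) + 48630) = √(-4369 + 48630) = √44261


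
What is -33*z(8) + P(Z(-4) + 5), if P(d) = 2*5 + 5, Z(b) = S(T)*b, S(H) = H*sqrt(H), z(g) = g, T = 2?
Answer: -249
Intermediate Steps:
S(H) = H**(3/2)
Z(b) = 2*b*sqrt(2) (Z(b) = 2**(3/2)*b = (2*sqrt(2))*b = 2*b*sqrt(2))
P(d) = 15 (P(d) = 10 + 5 = 15)
-33*z(8) + P(Z(-4) + 5) = -33*8 + 15 = -264 + 15 = -249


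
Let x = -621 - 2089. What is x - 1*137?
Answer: -2847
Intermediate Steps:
x = -2710
x - 1*137 = -2710 - 1*137 = -2710 - 137 = -2847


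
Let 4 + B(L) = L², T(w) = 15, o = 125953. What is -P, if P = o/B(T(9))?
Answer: -7409/13 ≈ -569.92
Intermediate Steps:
B(L) = -4 + L²
P = 7409/13 (P = 125953/(-4 + 15²) = 125953/(-4 + 225) = 125953/221 = 125953*(1/221) = 7409/13 ≈ 569.92)
-P = -1*7409/13 = -7409/13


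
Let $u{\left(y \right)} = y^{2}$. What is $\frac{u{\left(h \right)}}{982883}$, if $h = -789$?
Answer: $\frac{622521}{982883} \approx 0.63336$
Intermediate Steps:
$\frac{u{\left(h \right)}}{982883} = \frac{\left(-789\right)^{2}}{982883} = 622521 \cdot \frac{1}{982883} = \frac{622521}{982883}$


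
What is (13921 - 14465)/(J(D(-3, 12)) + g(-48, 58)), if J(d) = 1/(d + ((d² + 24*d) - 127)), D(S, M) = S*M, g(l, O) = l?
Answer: 146336/12911 ≈ 11.334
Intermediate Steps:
D(S, M) = M*S
J(d) = 1/(-127 + d² + 25*d) (J(d) = 1/(d + (-127 + d² + 24*d)) = 1/(-127 + d² + 25*d))
(13921 - 14465)/(J(D(-3, 12)) + g(-48, 58)) = (13921 - 14465)/(1/(-127 + (12*(-3))² + 25*(12*(-3))) - 48) = -544/(1/(-127 + (-36)² + 25*(-36)) - 48) = -544/(1/(-127 + 1296 - 900) - 48) = -544/(1/269 - 48) = -544/(-12911/269) = -544*(-269/12911) = 146336/12911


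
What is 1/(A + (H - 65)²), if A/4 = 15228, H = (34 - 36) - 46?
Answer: 1/73681 ≈ 1.3572e-5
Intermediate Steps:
H = -48 (H = -2 - 46 = -48)
A = 60912 (A = 4*15228 = 60912)
1/(A + (H - 65)²) = 1/(60912 + (-48 - 65)²) = 1/(60912 + (-113)²) = 1/(60912 + 12769) = 1/73681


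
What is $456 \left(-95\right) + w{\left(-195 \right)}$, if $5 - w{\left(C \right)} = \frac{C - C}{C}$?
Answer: $-43315$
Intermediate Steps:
$w{\left(C \right)} = 5$ ($w{\left(C \right)} = 5 - \frac{C - C}{C} = 5 - \frac{0}{C} = 5 - 0 = 5 + 0 = 5$)
$456 \left(-95\right) + w{\left(-195 \right)} = 456 \left(-95\right) + 5 = -43320 + 5 = -43315$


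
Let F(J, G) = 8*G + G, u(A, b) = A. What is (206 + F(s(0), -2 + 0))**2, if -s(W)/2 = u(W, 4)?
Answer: 35344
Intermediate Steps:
s(W) = -2*W
F(J, G) = 9*G
(206 + F(s(0), -2 + 0))**2 = (206 + 9*(-2 + 0))**2 = (206 + 9*(-2))**2 = (206 - 18)**2 = 188**2 = 35344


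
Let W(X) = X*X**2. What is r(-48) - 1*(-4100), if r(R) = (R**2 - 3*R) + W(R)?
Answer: -104044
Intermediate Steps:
W(X) = X**3
r(R) = R**2 + R**3 - 3*R (r(R) = (R**2 - 3*R) + R**3 = R**2 + R**3 - 3*R)
r(-48) - 1*(-4100) = -48*(-3 - 48 + (-48)**2) - 1*(-4100) = -48*(-3 - 48 + 2304) + 4100 = -48*2253 + 4100 = -108144 + 4100 = -104044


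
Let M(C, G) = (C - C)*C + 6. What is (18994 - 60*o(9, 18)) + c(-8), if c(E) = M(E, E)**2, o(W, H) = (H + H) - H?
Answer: 17950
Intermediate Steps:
M(C, G) = 6 (M(C, G) = 0*C + 6 = 0 + 6 = 6)
o(W, H) = H (o(W, H) = 2*H - H = H)
c(E) = 36 (c(E) = 6**2 = 36)
(18994 - 60*o(9, 18)) + c(-8) = (18994 - 60*18) + 36 = (18994 - 1080) + 36 = 17914 + 36 = 17950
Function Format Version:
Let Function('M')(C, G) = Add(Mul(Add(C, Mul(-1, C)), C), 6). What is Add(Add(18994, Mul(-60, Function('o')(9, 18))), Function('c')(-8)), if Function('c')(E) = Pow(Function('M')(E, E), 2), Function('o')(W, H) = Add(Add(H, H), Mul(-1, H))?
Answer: 17950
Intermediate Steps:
Function('M')(C, G) = 6 (Function('M')(C, G) = Add(Mul(0, C), 6) = Add(0, 6) = 6)
Function('o')(W, H) = H (Function('o')(W, H) = Add(Mul(2, H), Mul(-1, H)) = H)
Function('c')(E) = 36 (Function('c')(E) = Pow(6, 2) = 36)
Add(Add(18994, Mul(-60, Function('o')(9, 18))), Function('c')(-8)) = Add(Add(18994, Mul(-60, 18)), 36) = Add(Add(18994, -1080), 36) = Add(17914, 36) = 17950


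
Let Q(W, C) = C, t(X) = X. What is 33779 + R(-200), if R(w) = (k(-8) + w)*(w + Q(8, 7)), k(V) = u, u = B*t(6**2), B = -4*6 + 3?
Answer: 218287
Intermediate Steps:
B = -21 (B = -24 + 3 = -21)
u = -756 (u = -21*6**2 = -21*36 = -756)
k(V) = -756
R(w) = (-756 + w)*(7 + w) (R(w) = (-756 + w)*(w + 7) = (-756 + w)*(7 + w))
33779 + R(-200) = 33779 + (-5292 + (-200)**2 - 749*(-200)) = 33779 + (-5292 + 40000 + 149800) = 33779 + 184508 = 218287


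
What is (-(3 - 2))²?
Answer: 1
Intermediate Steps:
(-(3 - 2))² = (-1*1)² = (-1)² = 1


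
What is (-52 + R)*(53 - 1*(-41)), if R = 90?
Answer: 3572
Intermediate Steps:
(-52 + R)*(53 - 1*(-41)) = (-52 + 90)*(53 - 1*(-41)) = 38*(53 + 41) = 38*94 = 3572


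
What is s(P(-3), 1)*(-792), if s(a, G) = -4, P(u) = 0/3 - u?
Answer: 3168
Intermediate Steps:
P(u) = -u (P(u) = 0*(⅓) - u = 0 - u = -u)
s(P(-3), 1)*(-792) = -4*(-792) = 3168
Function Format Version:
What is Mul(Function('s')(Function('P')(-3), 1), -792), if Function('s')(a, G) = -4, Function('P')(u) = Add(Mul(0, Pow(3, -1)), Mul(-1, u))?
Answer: 3168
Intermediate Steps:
Function('P')(u) = Mul(-1, u) (Function('P')(u) = Add(Mul(0, Rational(1, 3)), Mul(-1, u)) = Add(0, Mul(-1, u)) = Mul(-1, u))
Mul(Function('s')(Function('P')(-3), 1), -792) = Mul(-4, -792) = 3168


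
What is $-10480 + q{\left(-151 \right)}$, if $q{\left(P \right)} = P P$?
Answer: $12321$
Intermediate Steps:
$q{\left(P \right)} = P^{2}$
$-10480 + q{\left(-151 \right)} = -10480 + \left(-151\right)^{2} = -10480 + 22801 = 12321$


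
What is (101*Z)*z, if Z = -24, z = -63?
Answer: 152712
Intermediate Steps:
(101*Z)*z = (101*(-24))*(-63) = -2424*(-63) = 152712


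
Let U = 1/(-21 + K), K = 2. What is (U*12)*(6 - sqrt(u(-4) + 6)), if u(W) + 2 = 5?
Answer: -36/19 ≈ -1.8947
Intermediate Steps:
u(W) = 3 (u(W) = -2 + 5 = 3)
U = -1/19 (U = 1/(-21 + 2) = 1/(-19) = -1/19 ≈ -0.052632)
(U*12)*(6 - sqrt(u(-4) + 6)) = (-1/19*12)*(6 - sqrt(3 + 6)) = -12*(6 - sqrt(9))/19 = -12*(6 - 1*3)/19 = -12*(6 - 3)/19 = -12/19*3 = -36/19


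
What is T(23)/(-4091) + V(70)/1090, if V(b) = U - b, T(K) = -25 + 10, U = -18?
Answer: -171829/2229595 ≈ -0.077067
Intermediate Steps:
T(K) = -15
V(b) = -18 - b
T(23)/(-4091) + V(70)/1090 = -15/(-4091) + (-18 - 1*70)/1090 = -15*(-1/4091) + (-18 - 70)*(1/1090) = 15/4091 - 88*1/1090 = 15/4091 - 44/545 = -171829/2229595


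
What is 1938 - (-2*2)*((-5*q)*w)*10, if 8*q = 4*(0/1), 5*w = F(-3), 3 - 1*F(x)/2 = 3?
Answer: 1938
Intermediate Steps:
F(x) = 0 (F(x) = 6 - 2*3 = 6 - 6 = 0)
w = 0 (w = (⅕)*0 = 0)
q = 0 (q = (4*(0/1))/8 = (4*(0*1))/8 = (4*0)/8 = (⅛)*0 = 0)
1938 - (-2*2)*((-5*q)*w)*10 = 1938 - (-2*2)*(-5*0*0)*10 = 1938 - (-0*0)*10 = 1938 - (-4*0)*10 = 1938 - 0*10 = 1938 - 1*0 = 1938 + 0 = 1938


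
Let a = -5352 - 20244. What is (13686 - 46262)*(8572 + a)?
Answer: 554573824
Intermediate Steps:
a = -25596
(13686 - 46262)*(8572 + a) = (13686 - 46262)*(8572 - 25596) = -32576*(-17024) = 554573824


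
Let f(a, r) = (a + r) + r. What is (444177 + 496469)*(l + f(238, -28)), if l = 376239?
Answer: 354078907966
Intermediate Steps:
f(a, r) = a + 2*r
(444177 + 496469)*(l + f(238, -28)) = (444177 + 496469)*(376239 + (238 + 2*(-28))) = 940646*(376239 + (238 - 56)) = 940646*(376239 + 182) = 940646*376421 = 354078907966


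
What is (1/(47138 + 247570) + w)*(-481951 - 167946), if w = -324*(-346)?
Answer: -21471261753049801/294708 ≈ -7.2856e+10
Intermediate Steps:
w = 112104
(1/(47138 + 247570) + w)*(-481951 - 167946) = (1/(47138 + 247570) + 112104)*(-481951 - 167946) = (1/294708 + 112104)*(-649897) = (33037945633/294708)*(-649897) = -21471261753049801/294708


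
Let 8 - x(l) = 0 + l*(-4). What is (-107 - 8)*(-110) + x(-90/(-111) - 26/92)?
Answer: 10773756/851 ≈ 12660.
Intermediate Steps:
x(l) = 8 + 4*l (x(l) = 8 - (0 + l*(-4)) = 8 - (0 - 4*l) = 8 - (-4)*l = 8 + 4*l)
(-107 - 8)*(-110) + x(-90/(-111) - 26/92) = (-107 - 8)*(-110) + (8 + 4*(-90/(-111) - 26/92)) = -115*(-110) + (8 + 4*(-90*(-1/111) - 26*1/92)) = 12650 + (8 + 4*(30/37 - 13/46)) = 12650 + (8 + 4*(899/1702)) = 12650 + (8 + 1798/851) = 12650 + 8606/851 = 10773756/851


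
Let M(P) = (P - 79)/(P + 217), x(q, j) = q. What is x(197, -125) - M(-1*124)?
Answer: 18524/93 ≈ 199.18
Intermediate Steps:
M(P) = (-79 + P)/(217 + P)
x(197, -125) - M(-1*124) = 197 - (-79 - 1*124)/(217 - 1*124) = 197 - (-79 - 124)/(217 - 124) = 197 - (-203)/93 = 197 - 1*(-203/93) = 197 + 203/93 = 18524/93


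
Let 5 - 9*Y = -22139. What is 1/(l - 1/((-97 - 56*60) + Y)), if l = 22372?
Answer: 8969/200654477 ≈ 4.4699e-5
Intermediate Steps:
Y = 22144/9 (Y = 5/9 - ⅑*(-22139) = 5/9 + 22139/9 = 22144/9 ≈ 2460.4)
1/(l - 1/((-97 - 56*60) + Y)) = 1/(22372 - 1/((-97 - 56*60) + 22144/9)) = 1/(22372 - 1/((-97 - 3360) + 22144/9)) = 1/(22372 - 1/(-3457 + 22144/9)) = 1/(22372 - 1/(-8969/9)) = 1/(22372 - 1*(-9/8969)) = 1/(22372 + 9/8969) = 1/(200654477/8969) = 8969/200654477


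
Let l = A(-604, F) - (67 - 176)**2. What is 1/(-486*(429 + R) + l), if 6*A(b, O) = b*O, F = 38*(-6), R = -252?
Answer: -1/74951 ≈ -1.3342e-5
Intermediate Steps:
F = -228
A(b, O) = O*b/6 (A(b, O) = (b*O)/6 = (O*b)/6 = O*b/6)
l = 11071 (l = (1/6)*(-228)*(-604) - (67 - 176)**2 = 22952 - 1*(-109)**2 = 22952 - 1*11881 = 22952 - 11881 = 11071)
1/(-486*(429 + R) + l) = 1/(-486*(429 - 252) + 11071) = 1/(-486*177 + 11071) = 1/(-86022 + 11071) = 1/(-74951) = -1/74951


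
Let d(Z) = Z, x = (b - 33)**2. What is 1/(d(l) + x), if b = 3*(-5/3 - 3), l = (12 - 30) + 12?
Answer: 1/2203 ≈ 0.00045393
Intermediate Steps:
l = -6 (l = -18 + 12 = -6)
b = -14 (b = 3*(-5*1/3 - 3) = 3*(-5/3 - 3) = 3*(-14/3) = -14)
x = 2209 (x = (-14 - 33)**2 = (-47)**2 = 2209)
1/(d(l) + x) = 1/(-6 + 2209) = 1/2203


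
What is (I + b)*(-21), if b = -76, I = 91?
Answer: -315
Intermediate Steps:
(I + b)*(-21) = (91 - 76)*(-21) = 15*(-21) = -315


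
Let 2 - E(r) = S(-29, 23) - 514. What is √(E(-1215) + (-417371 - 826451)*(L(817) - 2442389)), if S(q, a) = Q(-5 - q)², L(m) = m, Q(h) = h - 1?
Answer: √3036880968171 ≈ 1.7427e+6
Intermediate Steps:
Q(h) = -1 + h
S(q, a) = (-6 - q)² (S(q, a) = (-1 + (-5 - q))² = (-6 - q)²)
E(r) = -13 (E(r) = 2 - ((6 - 29)² - 514) = 2 - ((-23)² - 514) = 2 - (529 - 514) = 2 - 1*15 = 2 - 15 = -13)
√(E(-1215) + (-417371 - 826451)*(L(817) - 2442389)) = √(-13 + (-417371 - 826451)*(817 - 2442389)) = √(-13 - 1243822*(-2441572)) = √(-13 + 3036880968184) = √3036880968171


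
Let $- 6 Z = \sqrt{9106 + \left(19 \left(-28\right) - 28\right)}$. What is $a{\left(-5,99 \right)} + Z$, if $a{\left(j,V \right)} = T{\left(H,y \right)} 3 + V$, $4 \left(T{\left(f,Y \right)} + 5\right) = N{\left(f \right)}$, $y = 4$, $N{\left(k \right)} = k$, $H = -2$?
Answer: $\frac{165}{2} - \frac{\sqrt{8546}}{6} \approx 67.093$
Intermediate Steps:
$T{\left(f,Y \right)} = -5 + \frac{f}{4}$
$Z = - \frac{\sqrt{8546}}{6}$ ($Z = - \frac{\sqrt{9106 + \left(19 \left(-28\right) - 28\right)}}{6} = - \frac{\sqrt{9106 - 560}}{6} = - \frac{\sqrt{8546}}{6} \approx -15.407$)
$a{\left(j,V \right)} = - \frac{33}{2} + V$ ($a{\left(j,V \right)} = \left(-5 + \frac{1}{4} \left(-2\right)\right) 3 + V = \left(-5 - \frac{1}{2}\right) 3 + V = \left(- \frac{11}{2}\right) 3 + V = - \frac{33}{2} + V$)
$a{\left(-5,99 \right)} + Z = \left(- \frac{33}{2} + 99\right) - \frac{\sqrt{8546}}{6} = \frac{165}{2} - \frac{\sqrt{8546}}{6}$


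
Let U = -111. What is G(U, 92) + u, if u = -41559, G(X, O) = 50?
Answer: -41509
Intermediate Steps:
G(U, 92) + u = 50 - 41559 = -41509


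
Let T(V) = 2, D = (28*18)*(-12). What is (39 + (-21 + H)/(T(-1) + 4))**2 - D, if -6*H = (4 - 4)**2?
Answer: 29233/4 ≈ 7308.3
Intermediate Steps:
D = -6048 (D = 504*(-12) = -6048)
H = 0 (H = -(4 - 4)**2/6 = -1/6*0**2 = -1/6*0 = 0)
(39 + (-21 + H)/(T(-1) + 4))**2 - D = (39 + (-21 + 0)/(2 + 4))**2 - 1*(-6048) = (39 - 21/6)**2 + 6048 = (39 - 21*1/6)**2 + 6048 = (39 - 7/2)**2 + 6048 = (71/2)**2 + 6048 = 5041/4 + 6048 = 29233/4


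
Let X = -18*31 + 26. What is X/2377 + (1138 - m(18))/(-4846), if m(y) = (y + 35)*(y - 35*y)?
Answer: -41191735/5759471 ≈ -7.1520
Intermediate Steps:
m(y) = -34*y*(35 + y) (m(y) = (35 + y)*(-34*y) = -34*y*(35 + y))
X = -532 (X = -558 + 26 = -532)
X/2377 + (1138 - m(18))/(-4846) = -532/2377 + (1138 - (-34)*18*(35 + 18))/(-4846) = -532*1/2377 + (1138 - (-34)*18*53)*(-1/4846) = -532/2377 + (1138 - 1*(-32436))*(-1/4846) = -532/2377 + (1138 + 32436)*(-1/4846) = -532/2377 + 33574*(-1/4846) = -532/2377 - 16787/2423 = -41191735/5759471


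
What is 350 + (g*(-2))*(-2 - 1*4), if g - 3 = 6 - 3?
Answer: 422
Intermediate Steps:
g = 6 (g = 3 + (6 - 3) = 3 + 3 = 6)
350 + (g*(-2))*(-2 - 1*4) = 350 + (6*(-2))*(-2 - 1*4) = 350 - 12*(-2 - 4) = 350 - 12*(-6) = 350 + 72 = 422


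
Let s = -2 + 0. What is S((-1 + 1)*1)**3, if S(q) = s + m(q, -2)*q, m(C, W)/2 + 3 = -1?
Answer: -8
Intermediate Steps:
m(C, W) = -8 (m(C, W) = -6 + 2*(-1) = -6 - 2 = -8)
s = -2
S(q) = -2 - 8*q
S((-1 + 1)*1)**3 = (-2 - 8*(-1 + 1))**3 = (-2 - 0)**3 = (-2 - 8*0)**3 = (-2 + 0)**3 = (-2)**3 = -8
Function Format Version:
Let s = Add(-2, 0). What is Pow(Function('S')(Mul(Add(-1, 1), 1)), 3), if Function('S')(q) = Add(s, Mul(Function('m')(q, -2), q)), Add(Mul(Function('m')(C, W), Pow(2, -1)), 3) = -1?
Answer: -8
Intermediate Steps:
Function('m')(C, W) = -8 (Function('m')(C, W) = Add(-6, Mul(2, -1)) = Add(-6, -2) = -8)
s = -2
Function('S')(q) = Add(-2, Mul(-8, q))
Pow(Function('S')(Mul(Add(-1, 1), 1)), 3) = Pow(Add(-2, Mul(-8, Mul(Add(-1, 1), 1))), 3) = Pow(Add(-2, Mul(-8, Mul(0, 1))), 3) = Pow(Add(-2, Mul(-8, 0)), 3) = Pow(Add(-2, 0), 3) = Pow(-2, 3) = -8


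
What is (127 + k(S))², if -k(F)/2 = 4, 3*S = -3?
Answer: 14161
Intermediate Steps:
S = -1 (S = (⅓)*(-3) = -1)
k(F) = -8 (k(F) = -2*4 = -8)
(127 + k(S))² = (127 - 8)² = 119² = 14161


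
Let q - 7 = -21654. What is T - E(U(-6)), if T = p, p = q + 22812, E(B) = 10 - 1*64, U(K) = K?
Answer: 1219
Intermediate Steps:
q = -21647 (q = 7 - 21654 = -21647)
E(B) = -54 (E(B) = 10 - 64 = -54)
p = 1165 (p = -21647 + 22812 = 1165)
T = 1165
T - E(U(-6)) = 1165 - 1*(-54) = 1165 + 54 = 1219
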